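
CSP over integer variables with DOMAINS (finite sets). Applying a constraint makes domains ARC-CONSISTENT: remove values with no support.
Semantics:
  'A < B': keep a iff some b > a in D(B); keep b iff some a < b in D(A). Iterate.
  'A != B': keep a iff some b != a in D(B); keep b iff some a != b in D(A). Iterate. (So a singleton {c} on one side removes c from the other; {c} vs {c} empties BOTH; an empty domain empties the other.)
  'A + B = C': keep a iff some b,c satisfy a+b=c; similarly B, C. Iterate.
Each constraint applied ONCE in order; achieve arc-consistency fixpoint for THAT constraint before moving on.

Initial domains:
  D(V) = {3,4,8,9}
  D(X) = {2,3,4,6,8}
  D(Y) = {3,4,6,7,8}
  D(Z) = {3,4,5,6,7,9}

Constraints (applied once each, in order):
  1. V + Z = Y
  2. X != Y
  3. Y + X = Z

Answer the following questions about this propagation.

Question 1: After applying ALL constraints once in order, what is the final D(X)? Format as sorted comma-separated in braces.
Answer: {}

Derivation:
Constraint 1 (V + Z = Y) on D(V)={3,4,8,9} D(Z)={3,4,5,6,7,9} D(Y)={3,4,6,7,8}: V {3,4,8,9}->{3,4}; Z {3,4,5,6,7,9}->{3,4,5}; Y {3,4,6,7,8}->{6,7,8}
Constraint 2 (X != Y) on D(X)={2,3,4,6,8} D(Y)={6,7,8}: no change
Constraint 3 (Y + X = Z) on D(Y)={6,7,8} D(X)={2,3,4,6,8} D(Z)={3,4,5}: Y {6,7,8}->{}; X {2,3,4,6,8}->{}; Z {3,4,5}->{}
So after all 3 constraints: D(X) = {}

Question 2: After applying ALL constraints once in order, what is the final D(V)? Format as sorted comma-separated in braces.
Constraint 1 (V + Z = Y) on D(V)={3,4,8,9} D(Z)={3,4,5,6,7,9} D(Y)={3,4,6,7,8}: V {3,4,8,9}->{3,4}; Z {3,4,5,6,7,9}->{3,4,5}; Y {3,4,6,7,8}->{6,7,8}
Constraint 2 (X != Y) on D(X)={2,3,4,6,8} D(Y)={6,7,8}: no change
Constraint 3 (Y + X = Z) on D(Y)={6,7,8} D(X)={2,3,4,6,8} D(Z)={3,4,5}: Y {6,7,8}->{}; X {2,3,4,6,8}->{}; Z {3,4,5}->{}
So after all 3 constraints: D(V) = {3,4}

Answer: {3,4}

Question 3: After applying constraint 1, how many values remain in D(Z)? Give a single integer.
Answer: 3

Derivation:
Constraint 1 (V + Z = Y) on D(V)={3,4,8,9} D(Z)={3,4,5,6,7,9} D(Y)={3,4,6,7,8}: V {3,4,8,9}->{3,4}; Z {3,4,5,6,7,9}->{3,4,5}; Y {3,4,6,7,8}->{6,7,8}
So after constraint 1: D(Z)={3,4,5}, size = 3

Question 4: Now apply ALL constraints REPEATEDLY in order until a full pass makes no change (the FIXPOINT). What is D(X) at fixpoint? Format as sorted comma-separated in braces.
Answer: {}

Derivation:
pass 0 (initial): D(X)={2,3,4,6,8}
pass 1: V {3,4,8,9}->{3,4}; X {2,3,4,6,8}->{}; Y {3,4,6,7,8}->{}; Z {3,4,5,6,7,9}->{}
pass 2: V {3,4}->{}
pass 3: no change
Fixpoint after 3 passes: D(X) = {}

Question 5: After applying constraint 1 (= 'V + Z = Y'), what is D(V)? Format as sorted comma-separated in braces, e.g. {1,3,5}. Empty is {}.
Answer: {3,4}

Derivation:
Constraint 1 (V + Z = Y) on D(V)={3,4,8,9} D(Z)={3,4,5,6,7,9} D(Y)={3,4,6,7,8}: V {3,4,8,9}->{3,4}; Z {3,4,5,6,7,9}->{3,4,5}; Y {3,4,6,7,8}->{6,7,8}
So after constraint 1: D(V) = {3,4}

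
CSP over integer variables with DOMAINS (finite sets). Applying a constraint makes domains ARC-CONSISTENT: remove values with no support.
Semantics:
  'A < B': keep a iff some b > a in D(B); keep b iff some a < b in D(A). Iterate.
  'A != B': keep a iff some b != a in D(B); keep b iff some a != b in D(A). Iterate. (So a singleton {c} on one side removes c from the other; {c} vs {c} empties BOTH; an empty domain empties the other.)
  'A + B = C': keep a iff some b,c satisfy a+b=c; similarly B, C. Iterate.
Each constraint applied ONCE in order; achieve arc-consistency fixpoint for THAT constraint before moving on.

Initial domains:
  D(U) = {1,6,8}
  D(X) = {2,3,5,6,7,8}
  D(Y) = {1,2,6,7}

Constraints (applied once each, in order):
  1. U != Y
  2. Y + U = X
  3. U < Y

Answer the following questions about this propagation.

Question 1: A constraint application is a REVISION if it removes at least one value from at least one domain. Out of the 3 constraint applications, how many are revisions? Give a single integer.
Constraint 1 (U != Y) on D(U)={1,6,8} D(Y)={1,2,6,7}: no change => not a revision
Constraint 2 (Y + U = X) on D(Y)={1,2,6,7} D(U)={1,6,8} D(X)={2,3,5,6,7,8}: U {1,6,8}->{1,6}; X {2,3,5,6,7,8}->{2,3,7,8} => REVISION
Constraint 3 (U < Y) on D(U)={1,6} D(Y)={1,2,6,7}: Y {1,2,6,7}->{2,6,7} => REVISION
Total revisions = 2

Answer: 2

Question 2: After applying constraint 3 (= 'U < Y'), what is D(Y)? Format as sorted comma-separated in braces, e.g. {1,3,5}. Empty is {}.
Answer: {2,6,7}

Derivation:
Constraint 1 (U != Y) on D(U)={1,6,8} D(Y)={1,2,6,7}: no change
Constraint 2 (Y + U = X) on D(Y)={1,2,6,7} D(U)={1,6,8} D(X)={2,3,5,6,7,8}: U {1,6,8}->{1,6}; X {2,3,5,6,7,8}->{2,3,7,8}
Constraint 3 (U < Y) on D(U)={1,6} D(Y)={1,2,6,7}: Y {1,2,6,7}->{2,6,7}
So after constraint 3: D(Y) = {2,6,7}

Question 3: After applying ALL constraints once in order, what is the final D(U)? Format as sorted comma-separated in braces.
Answer: {1,6}

Derivation:
Constraint 1 (U != Y) on D(U)={1,6,8} D(Y)={1,2,6,7}: no change
Constraint 2 (Y + U = X) on D(Y)={1,2,6,7} D(U)={1,6,8} D(X)={2,3,5,6,7,8}: U {1,6,8}->{1,6}; X {2,3,5,6,7,8}->{2,3,7,8}
Constraint 3 (U < Y) on D(U)={1,6} D(Y)={1,2,6,7}: Y {1,2,6,7}->{2,6,7}
So after all 3 constraints: D(U) = {1,6}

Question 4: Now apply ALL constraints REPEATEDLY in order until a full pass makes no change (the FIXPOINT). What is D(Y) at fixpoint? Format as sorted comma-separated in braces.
Answer: {2,6,7}

Derivation:
pass 0 (initial): D(Y)={1,2,6,7}
pass 1: U {1,6,8}->{1,6}; X {2,3,5,6,7,8}->{2,3,7,8}; Y {1,2,6,7}->{2,6,7}
pass 2: X {2,3,7,8}->{3,7,8}
pass 3: no change
Fixpoint after 3 passes: D(Y) = {2,6,7}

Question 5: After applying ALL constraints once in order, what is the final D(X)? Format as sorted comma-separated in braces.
Constraint 1 (U != Y) on D(U)={1,6,8} D(Y)={1,2,6,7}: no change
Constraint 2 (Y + U = X) on D(Y)={1,2,6,7} D(U)={1,6,8} D(X)={2,3,5,6,7,8}: U {1,6,8}->{1,6}; X {2,3,5,6,7,8}->{2,3,7,8}
Constraint 3 (U < Y) on D(U)={1,6} D(Y)={1,2,6,7}: Y {1,2,6,7}->{2,6,7}
So after all 3 constraints: D(X) = {2,3,7,8}

Answer: {2,3,7,8}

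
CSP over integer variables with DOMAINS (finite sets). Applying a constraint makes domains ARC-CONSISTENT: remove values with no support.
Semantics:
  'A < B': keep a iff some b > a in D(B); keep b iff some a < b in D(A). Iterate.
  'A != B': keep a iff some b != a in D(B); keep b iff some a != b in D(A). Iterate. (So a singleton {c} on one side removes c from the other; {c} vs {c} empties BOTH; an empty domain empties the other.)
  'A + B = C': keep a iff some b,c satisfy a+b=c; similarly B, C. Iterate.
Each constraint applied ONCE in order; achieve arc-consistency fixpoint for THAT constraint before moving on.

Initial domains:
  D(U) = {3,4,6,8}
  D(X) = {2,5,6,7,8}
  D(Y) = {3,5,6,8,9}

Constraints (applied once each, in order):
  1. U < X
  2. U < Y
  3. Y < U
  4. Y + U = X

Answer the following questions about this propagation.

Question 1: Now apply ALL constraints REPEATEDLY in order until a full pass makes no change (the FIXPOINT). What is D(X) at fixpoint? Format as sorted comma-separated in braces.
Answer: {}

Derivation:
pass 0 (initial): D(X)={2,5,6,7,8}
pass 1: U {3,4,6,8}->{}; X {2,5,6,7,8}->{}; Y {3,5,6,8,9}->{}
pass 2: no change
Fixpoint after 2 passes: D(X) = {}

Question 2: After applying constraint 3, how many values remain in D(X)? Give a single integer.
Constraint 1 (U < X) on D(U)={3,4,6,8} D(X)={2,5,6,7,8}: U {3,4,6,8}->{3,4,6}; X {2,5,6,7,8}->{5,6,7,8}
Constraint 2 (U < Y) on D(U)={3,4,6} D(Y)={3,5,6,8,9}: Y {3,5,6,8,9}->{5,6,8,9}
Constraint 3 (Y < U) on D(Y)={5,6,8,9} D(U)={3,4,6}: Y {5,6,8,9}->{5}; U {3,4,6}->{6}
So after constraint 3: D(X)={5,6,7,8}, size = 4

Answer: 4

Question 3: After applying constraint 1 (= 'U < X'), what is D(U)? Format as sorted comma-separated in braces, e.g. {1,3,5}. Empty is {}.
Constraint 1 (U < X) on D(U)={3,4,6,8} D(X)={2,5,6,7,8}: U {3,4,6,8}->{3,4,6}; X {2,5,6,7,8}->{5,6,7,8}
So after constraint 1: D(U) = {3,4,6}

Answer: {3,4,6}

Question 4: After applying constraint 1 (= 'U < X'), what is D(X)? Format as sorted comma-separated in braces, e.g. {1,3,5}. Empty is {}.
Constraint 1 (U < X) on D(U)={3,4,6,8} D(X)={2,5,6,7,8}: U {3,4,6,8}->{3,4,6}; X {2,5,6,7,8}->{5,6,7,8}
So after constraint 1: D(X) = {5,6,7,8}

Answer: {5,6,7,8}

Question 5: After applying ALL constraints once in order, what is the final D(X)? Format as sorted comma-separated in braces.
Constraint 1 (U < X) on D(U)={3,4,6,8} D(X)={2,5,6,7,8}: U {3,4,6,8}->{3,4,6}; X {2,5,6,7,8}->{5,6,7,8}
Constraint 2 (U < Y) on D(U)={3,4,6} D(Y)={3,5,6,8,9}: Y {3,5,6,8,9}->{5,6,8,9}
Constraint 3 (Y < U) on D(Y)={5,6,8,9} D(U)={3,4,6}: Y {5,6,8,9}->{5}; U {3,4,6}->{6}
Constraint 4 (Y + U = X) on D(Y)={5} D(U)={6} D(X)={5,6,7,8}: Y {5}->{}; U {6}->{}; X {5,6,7,8}->{}
So after all 4 constraints: D(X) = {}

Answer: {}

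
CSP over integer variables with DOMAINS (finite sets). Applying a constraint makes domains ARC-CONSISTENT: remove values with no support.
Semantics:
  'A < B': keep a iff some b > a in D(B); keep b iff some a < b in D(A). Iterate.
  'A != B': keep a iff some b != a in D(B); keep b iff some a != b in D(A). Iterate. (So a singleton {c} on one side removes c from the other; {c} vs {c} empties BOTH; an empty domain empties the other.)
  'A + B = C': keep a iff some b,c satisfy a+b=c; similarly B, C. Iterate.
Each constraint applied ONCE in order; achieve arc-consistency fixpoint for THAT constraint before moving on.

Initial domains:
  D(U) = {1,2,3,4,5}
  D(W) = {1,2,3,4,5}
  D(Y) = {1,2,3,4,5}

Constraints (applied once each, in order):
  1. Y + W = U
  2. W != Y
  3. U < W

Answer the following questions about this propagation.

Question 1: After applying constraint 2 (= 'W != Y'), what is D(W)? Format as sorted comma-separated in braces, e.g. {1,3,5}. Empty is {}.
Constraint 1 (Y + W = U) on D(Y)={1,2,3,4,5} D(W)={1,2,3,4,5} D(U)={1,2,3,4,5}: Y {1,2,3,4,5}->{1,2,3,4}; W {1,2,3,4,5}->{1,2,3,4}; U {1,2,3,4,5}->{2,3,4,5}
Constraint 2 (W != Y) on D(W)={1,2,3,4} D(Y)={1,2,3,4}: no change
So after constraint 2: D(W) = {1,2,3,4}

Answer: {1,2,3,4}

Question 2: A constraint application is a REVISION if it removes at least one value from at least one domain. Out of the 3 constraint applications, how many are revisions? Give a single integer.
Constraint 1 (Y + W = U) on D(Y)={1,2,3,4,5} D(W)={1,2,3,4,5} D(U)={1,2,3,4,5}: Y {1,2,3,4,5}->{1,2,3,4}; W {1,2,3,4,5}->{1,2,3,4}; U {1,2,3,4,5}->{2,3,4,5} => REVISION
Constraint 2 (W != Y) on D(W)={1,2,3,4} D(Y)={1,2,3,4}: no change => not a revision
Constraint 3 (U < W) on D(U)={2,3,4,5} D(W)={1,2,3,4}: U {2,3,4,5}->{2,3}; W {1,2,3,4}->{3,4} => REVISION
Total revisions = 2

Answer: 2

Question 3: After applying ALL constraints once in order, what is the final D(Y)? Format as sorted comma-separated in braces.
Answer: {1,2,3,4}

Derivation:
Constraint 1 (Y + W = U) on D(Y)={1,2,3,4,5} D(W)={1,2,3,4,5} D(U)={1,2,3,4,5}: Y {1,2,3,4,5}->{1,2,3,4}; W {1,2,3,4,5}->{1,2,3,4}; U {1,2,3,4,5}->{2,3,4,5}
Constraint 2 (W != Y) on D(W)={1,2,3,4} D(Y)={1,2,3,4}: no change
Constraint 3 (U < W) on D(U)={2,3,4,5} D(W)={1,2,3,4}: U {2,3,4,5}->{2,3}; W {1,2,3,4}->{3,4}
So after all 3 constraints: D(Y) = {1,2,3,4}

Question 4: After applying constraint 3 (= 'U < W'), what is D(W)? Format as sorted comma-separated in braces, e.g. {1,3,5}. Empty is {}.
Constraint 1 (Y + W = U) on D(Y)={1,2,3,4,5} D(W)={1,2,3,4,5} D(U)={1,2,3,4,5}: Y {1,2,3,4,5}->{1,2,3,4}; W {1,2,3,4,5}->{1,2,3,4}; U {1,2,3,4,5}->{2,3,4,5}
Constraint 2 (W != Y) on D(W)={1,2,3,4} D(Y)={1,2,3,4}: no change
Constraint 3 (U < W) on D(U)={2,3,4,5} D(W)={1,2,3,4}: U {2,3,4,5}->{2,3}; W {1,2,3,4}->{3,4}
So after constraint 3: D(W) = {3,4}

Answer: {3,4}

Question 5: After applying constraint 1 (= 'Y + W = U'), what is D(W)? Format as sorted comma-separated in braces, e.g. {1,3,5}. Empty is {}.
Answer: {1,2,3,4}

Derivation:
Constraint 1 (Y + W = U) on D(Y)={1,2,3,4,5} D(W)={1,2,3,4,5} D(U)={1,2,3,4,5}: Y {1,2,3,4,5}->{1,2,3,4}; W {1,2,3,4,5}->{1,2,3,4}; U {1,2,3,4,5}->{2,3,4,5}
So after constraint 1: D(W) = {1,2,3,4}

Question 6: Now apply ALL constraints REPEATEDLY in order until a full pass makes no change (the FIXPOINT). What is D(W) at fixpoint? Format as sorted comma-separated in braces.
pass 0 (initial): D(W)={1,2,3,4,5}
pass 1: U {1,2,3,4,5}->{2,3}; W {1,2,3,4,5}->{3,4}; Y {1,2,3,4,5}->{1,2,3,4}
pass 2: U {2,3}->{}; W {3,4}->{}; Y {1,2,3,4}->{}
pass 3: no change
Fixpoint after 3 passes: D(W) = {}

Answer: {}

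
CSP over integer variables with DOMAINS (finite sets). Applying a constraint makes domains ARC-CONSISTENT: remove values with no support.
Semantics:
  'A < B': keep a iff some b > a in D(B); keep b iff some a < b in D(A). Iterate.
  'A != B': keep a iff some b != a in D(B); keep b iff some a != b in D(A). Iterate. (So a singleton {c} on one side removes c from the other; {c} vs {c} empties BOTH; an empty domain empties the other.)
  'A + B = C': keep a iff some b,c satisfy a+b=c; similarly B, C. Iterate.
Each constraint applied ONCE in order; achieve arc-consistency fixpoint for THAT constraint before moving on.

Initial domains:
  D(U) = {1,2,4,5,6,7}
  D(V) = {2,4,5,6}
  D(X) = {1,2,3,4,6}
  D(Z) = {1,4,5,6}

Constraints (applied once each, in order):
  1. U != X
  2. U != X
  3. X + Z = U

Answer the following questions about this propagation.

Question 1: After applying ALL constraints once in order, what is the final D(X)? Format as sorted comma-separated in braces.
Constraint 1 (U != X) on D(U)={1,2,4,5,6,7} D(X)={1,2,3,4,6}: no change
Constraint 2 (U != X) on D(U)={1,2,4,5,6,7} D(X)={1,2,3,4,6}: no change
Constraint 3 (X + Z = U) on D(X)={1,2,3,4,6} D(Z)={1,4,5,6} D(U)={1,2,4,5,6,7}: U {1,2,4,5,6,7}->{2,4,5,6,7}
So after all 3 constraints: D(X) = {1,2,3,4,6}

Answer: {1,2,3,4,6}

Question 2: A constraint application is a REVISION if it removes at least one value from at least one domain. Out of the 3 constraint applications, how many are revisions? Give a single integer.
Constraint 1 (U != X) on D(U)={1,2,4,5,6,7} D(X)={1,2,3,4,6}: no change => not a revision
Constraint 2 (U != X) on D(U)={1,2,4,5,6,7} D(X)={1,2,3,4,6}: no change => not a revision
Constraint 3 (X + Z = U) on D(X)={1,2,3,4,6} D(Z)={1,4,5,6} D(U)={1,2,4,5,6,7}: U {1,2,4,5,6,7}->{2,4,5,6,7} => REVISION
Total revisions = 1

Answer: 1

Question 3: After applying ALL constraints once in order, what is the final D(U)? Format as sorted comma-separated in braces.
Constraint 1 (U != X) on D(U)={1,2,4,5,6,7} D(X)={1,2,3,4,6}: no change
Constraint 2 (U != X) on D(U)={1,2,4,5,6,7} D(X)={1,2,3,4,6}: no change
Constraint 3 (X + Z = U) on D(X)={1,2,3,4,6} D(Z)={1,4,5,6} D(U)={1,2,4,5,6,7}: U {1,2,4,5,6,7}->{2,4,5,6,7}
So after all 3 constraints: D(U) = {2,4,5,6,7}

Answer: {2,4,5,6,7}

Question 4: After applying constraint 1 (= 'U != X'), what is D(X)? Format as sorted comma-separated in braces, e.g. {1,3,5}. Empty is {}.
Answer: {1,2,3,4,6}

Derivation:
Constraint 1 (U != X) on D(U)={1,2,4,5,6,7} D(X)={1,2,3,4,6}: no change
So after constraint 1: D(X) = {1,2,3,4,6}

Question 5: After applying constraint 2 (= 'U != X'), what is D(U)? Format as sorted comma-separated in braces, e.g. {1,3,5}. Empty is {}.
Constraint 1 (U != X) on D(U)={1,2,4,5,6,7} D(X)={1,2,3,4,6}: no change
Constraint 2 (U != X) on D(U)={1,2,4,5,6,7} D(X)={1,2,3,4,6}: no change
So after constraint 2: D(U) = {1,2,4,5,6,7}

Answer: {1,2,4,5,6,7}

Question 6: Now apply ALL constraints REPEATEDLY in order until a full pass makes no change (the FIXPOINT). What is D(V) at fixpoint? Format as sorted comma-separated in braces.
Answer: {2,4,5,6}

Derivation:
pass 0 (initial): D(V)={2,4,5,6}
pass 1: U {1,2,4,5,6,7}->{2,4,5,6,7}
pass 2: no change
Fixpoint after 2 passes: D(V) = {2,4,5,6}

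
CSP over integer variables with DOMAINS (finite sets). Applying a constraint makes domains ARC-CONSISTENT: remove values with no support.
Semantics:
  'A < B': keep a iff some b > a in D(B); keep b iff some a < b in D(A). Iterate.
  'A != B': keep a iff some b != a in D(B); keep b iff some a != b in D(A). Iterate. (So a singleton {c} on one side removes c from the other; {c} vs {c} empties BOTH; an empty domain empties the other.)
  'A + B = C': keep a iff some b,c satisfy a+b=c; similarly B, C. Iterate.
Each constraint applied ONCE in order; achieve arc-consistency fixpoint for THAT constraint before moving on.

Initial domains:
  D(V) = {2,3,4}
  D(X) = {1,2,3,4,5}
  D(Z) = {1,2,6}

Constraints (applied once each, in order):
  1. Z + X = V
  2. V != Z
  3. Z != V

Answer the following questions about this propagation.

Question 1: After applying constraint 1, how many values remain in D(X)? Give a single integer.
Answer: 3

Derivation:
Constraint 1 (Z + X = V) on D(Z)={1,2,6} D(X)={1,2,3,4,5} D(V)={2,3,4}: Z {1,2,6}->{1,2}; X {1,2,3,4,5}->{1,2,3}
So after constraint 1: D(X)={1,2,3}, size = 3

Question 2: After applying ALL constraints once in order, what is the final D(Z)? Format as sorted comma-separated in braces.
Constraint 1 (Z + X = V) on D(Z)={1,2,6} D(X)={1,2,3,4,5} D(V)={2,3,4}: Z {1,2,6}->{1,2}; X {1,2,3,4,5}->{1,2,3}
Constraint 2 (V != Z) on D(V)={2,3,4} D(Z)={1,2}: no change
Constraint 3 (Z != V) on D(Z)={1,2} D(V)={2,3,4}: no change
So after all 3 constraints: D(Z) = {1,2}

Answer: {1,2}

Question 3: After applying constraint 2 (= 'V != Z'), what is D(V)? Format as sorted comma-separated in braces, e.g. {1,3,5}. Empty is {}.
Constraint 1 (Z + X = V) on D(Z)={1,2,6} D(X)={1,2,3,4,5} D(V)={2,3,4}: Z {1,2,6}->{1,2}; X {1,2,3,4,5}->{1,2,3}
Constraint 2 (V != Z) on D(V)={2,3,4} D(Z)={1,2}: no change
So after constraint 2: D(V) = {2,3,4}

Answer: {2,3,4}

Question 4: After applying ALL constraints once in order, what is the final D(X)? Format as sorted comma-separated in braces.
Constraint 1 (Z + X = V) on D(Z)={1,2,6} D(X)={1,2,3,4,5} D(V)={2,3,4}: Z {1,2,6}->{1,2}; X {1,2,3,4,5}->{1,2,3}
Constraint 2 (V != Z) on D(V)={2,3,4} D(Z)={1,2}: no change
Constraint 3 (Z != V) on D(Z)={1,2} D(V)={2,3,4}: no change
So after all 3 constraints: D(X) = {1,2,3}

Answer: {1,2,3}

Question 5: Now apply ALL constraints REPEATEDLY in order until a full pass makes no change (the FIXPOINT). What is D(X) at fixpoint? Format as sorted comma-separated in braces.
Answer: {1,2,3}

Derivation:
pass 0 (initial): D(X)={1,2,3,4,5}
pass 1: X {1,2,3,4,5}->{1,2,3}; Z {1,2,6}->{1,2}
pass 2: no change
Fixpoint after 2 passes: D(X) = {1,2,3}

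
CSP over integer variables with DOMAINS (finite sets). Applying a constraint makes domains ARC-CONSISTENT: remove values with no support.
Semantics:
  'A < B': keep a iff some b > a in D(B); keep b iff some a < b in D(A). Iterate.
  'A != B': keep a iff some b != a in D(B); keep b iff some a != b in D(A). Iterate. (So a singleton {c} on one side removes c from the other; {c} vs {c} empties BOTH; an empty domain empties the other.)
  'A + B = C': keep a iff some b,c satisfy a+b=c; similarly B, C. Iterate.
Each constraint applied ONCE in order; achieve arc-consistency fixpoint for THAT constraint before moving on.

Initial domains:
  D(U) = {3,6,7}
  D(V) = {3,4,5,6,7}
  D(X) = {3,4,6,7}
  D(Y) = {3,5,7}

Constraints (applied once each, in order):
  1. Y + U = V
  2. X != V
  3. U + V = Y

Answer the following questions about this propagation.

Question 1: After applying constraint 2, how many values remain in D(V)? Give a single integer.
Answer: 1

Derivation:
Constraint 1 (Y + U = V) on D(Y)={3,5,7} D(U)={3,6,7} D(V)={3,4,5,6,7}: Y {3,5,7}->{3}; U {3,6,7}->{3}; V {3,4,5,6,7}->{6}
Constraint 2 (X != V) on D(X)={3,4,6,7} D(V)={6}: X {3,4,6,7}->{3,4,7}
So after constraint 2: D(V)={6}, size = 1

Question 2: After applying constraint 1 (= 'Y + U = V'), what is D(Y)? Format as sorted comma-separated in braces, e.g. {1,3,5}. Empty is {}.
Answer: {3}

Derivation:
Constraint 1 (Y + U = V) on D(Y)={3,5,7} D(U)={3,6,7} D(V)={3,4,5,6,7}: Y {3,5,7}->{3}; U {3,6,7}->{3}; V {3,4,5,6,7}->{6}
So after constraint 1: D(Y) = {3}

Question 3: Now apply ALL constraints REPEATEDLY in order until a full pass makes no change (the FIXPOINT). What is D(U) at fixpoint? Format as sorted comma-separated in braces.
pass 0 (initial): D(U)={3,6,7}
pass 1: U {3,6,7}->{}; V {3,4,5,6,7}->{}; X {3,4,6,7}->{3,4,7}; Y {3,5,7}->{}
pass 2: X {3,4,7}->{}
pass 3: no change
Fixpoint after 3 passes: D(U) = {}

Answer: {}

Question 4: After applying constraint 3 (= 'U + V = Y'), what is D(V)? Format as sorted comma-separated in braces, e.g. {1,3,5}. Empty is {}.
Answer: {}

Derivation:
Constraint 1 (Y + U = V) on D(Y)={3,5,7} D(U)={3,6,7} D(V)={3,4,5,6,7}: Y {3,5,7}->{3}; U {3,6,7}->{3}; V {3,4,5,6,7}->{6}
Constraint 2 (X != V) on D(X)={3,4,6,7} D(V)={6}: X {3,4,6,7}->{3,4,7}
Constraint 3 (U + V = Y) on D(U)={3} D(V)={6} D(Y)={3}: U {3}->{}; V {6}->{}; Y {3}->{}
So after constraint 3: D(V) = {}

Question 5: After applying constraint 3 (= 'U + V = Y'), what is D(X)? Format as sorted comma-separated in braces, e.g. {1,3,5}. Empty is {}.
Answer: {3,4,7}

Derivation:
Constraint 1 (Y + U = V) on D(Y)={3,5,7} D(U)={3,6,7} D(V)={3,4,5,6,7}: Y {3,5,7}->{3}; U {3,6,7}->{3}; V {3,4,5,6,7}->{6}
Constraint 2 (X != V) on D(X)={3,4,6,7} D(V)={6}: X {3,4,6,7}->{3,4,7}
Constraint 3 (U + V = Y) on D(U)={3} D(V)={6} D(Y)={3}: U {3}->{}; V {6}->{}; Y {3}->{}
So after constraint 3: D(X) = {3,4,7}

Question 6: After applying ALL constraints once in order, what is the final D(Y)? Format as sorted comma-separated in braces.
Constraint 1 (Y + U = V) on D(Y)={3,5,7} D(U)={3,6,7} D(V)={3,4,5,6,7}: Y {3,5,7}->{3}; U {3,6,7}->{3}; V {3,4,5,6,7}->{6}
Constraint 2 (X != V) on D(X)={3,4,6,7} D(V)={6}: X {3,4,6,7}->{3,4,7}
Constraint 3 (U + V = Y) on D(U)={3} D(V)={6} D(Y)={3}: U {3}->{}; V {6}->{}; Y {3}->{}
So after all 3 constraints: D(Y) = {}

Answer: {}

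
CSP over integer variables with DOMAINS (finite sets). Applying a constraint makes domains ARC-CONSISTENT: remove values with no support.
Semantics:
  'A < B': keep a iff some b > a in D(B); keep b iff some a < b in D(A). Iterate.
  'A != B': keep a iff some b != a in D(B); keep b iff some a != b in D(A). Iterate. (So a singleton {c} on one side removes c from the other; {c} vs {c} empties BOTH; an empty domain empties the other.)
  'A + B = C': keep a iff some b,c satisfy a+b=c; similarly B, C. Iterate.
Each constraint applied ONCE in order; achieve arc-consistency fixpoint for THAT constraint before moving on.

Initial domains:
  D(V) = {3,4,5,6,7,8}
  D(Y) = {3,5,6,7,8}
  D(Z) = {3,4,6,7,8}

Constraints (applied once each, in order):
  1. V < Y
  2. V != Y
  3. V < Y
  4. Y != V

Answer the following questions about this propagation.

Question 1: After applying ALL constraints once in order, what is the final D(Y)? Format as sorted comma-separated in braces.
Answer: {5,6,7,8}

Derivation:
Constraint 1 (V < Y) on D(V)={3,4,5,6,7,8} D(Y)={3,5,6,7,8}: V {3,4,5,6,7,8}->{3,4,5,6,7}; Y {3,5,6,7,8}->{5,6,7,8}
Constraint 2 (V != Y) on D(V)={3,4,5,6,7} D(Y)={5,6,7,8}: no change
Constraint 3 (V < Y) on D(V)={3,4,5,6,7} D(Y)={5,6,7,8}: no change
Constraint 4 (Y != V) on D(Y)={5,6,7,8} D(V)={3,4,5,6,7}: no change
So after all 4 constraints: D(Y) = {5,6,7,8}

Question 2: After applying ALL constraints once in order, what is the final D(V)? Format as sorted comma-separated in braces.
Constraint 1 (V < Y) on D(V)={3,4,5,6,7,8} D(Y)={3,5,6,7,8}: V {3,4,5,6,7,8}->{3,4,5,6,7}; Y {3,5,6,7,8}->{5,6,7,8}
Constraint 2 (V != Y) on D(V)={3,4,5,6,7} D(Y)={5,6,7,8}: no change
Constraint 3 (V < Y) on D(V)={3,4,5,6,7} D(Y)={5,6,7,8}: no change
Constraint 4 (Y != V) on D(Y)={5,6,7,8} D(V)={3,4,5,6,7}: no change
So after all 4 constraints: D(V) = {3,4,5,6,7}

Answer: {3,4,5,6,7}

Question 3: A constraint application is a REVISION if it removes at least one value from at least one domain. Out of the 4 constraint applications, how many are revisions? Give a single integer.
Answer: 1

Derivation:
Constraint 1 (V < Y) on D(V)={3,4,5,6,7,8} D(Y)={3,5,6,7,8}: V {3,4,5,6,7,8}->{3,4,5,6,7}; Y {3,5,6,7,8}->{5,6,7,8} => REVISION
Constraint 2 (V != Y) on D(V)={3,4,5,6,7} D(Y)={5,6,7,8}: no change => not a revision
Constraint 3 (V < Y) on D(V)={3,4,5,6,7} D(Y)={5,6,7,8}: no change => not a revision
Constraint 4 (Y != V) on D(Y)={5,6,7,8} D(V)={3,4,5,6,7}: no change => not a revision
Total revisions = 1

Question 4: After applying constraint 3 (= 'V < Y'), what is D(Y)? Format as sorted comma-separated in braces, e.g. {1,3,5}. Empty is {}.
Answer: {5,6,7,8}

Derivation:
Constraint 1 (V < Y) on D(V)={3,4,5,6,7,8} D(Y)={3,5,6,7,8}: V {3,4,5,6,7,8}->{3,4,5,6,7}; Y {3,5,6,7,8}->{5,6,7,8}
Constraint 2 (V != Y) on D(V)={3,4,5,6,7} D(Y)={5,6,7,8}: no change
Constraint 3 (V < Y) on D(V)={3,4,5,6,7} D(Y)={5,6,7,8}: no change
So after constraint 3: D(Y) = {5,6,7,8}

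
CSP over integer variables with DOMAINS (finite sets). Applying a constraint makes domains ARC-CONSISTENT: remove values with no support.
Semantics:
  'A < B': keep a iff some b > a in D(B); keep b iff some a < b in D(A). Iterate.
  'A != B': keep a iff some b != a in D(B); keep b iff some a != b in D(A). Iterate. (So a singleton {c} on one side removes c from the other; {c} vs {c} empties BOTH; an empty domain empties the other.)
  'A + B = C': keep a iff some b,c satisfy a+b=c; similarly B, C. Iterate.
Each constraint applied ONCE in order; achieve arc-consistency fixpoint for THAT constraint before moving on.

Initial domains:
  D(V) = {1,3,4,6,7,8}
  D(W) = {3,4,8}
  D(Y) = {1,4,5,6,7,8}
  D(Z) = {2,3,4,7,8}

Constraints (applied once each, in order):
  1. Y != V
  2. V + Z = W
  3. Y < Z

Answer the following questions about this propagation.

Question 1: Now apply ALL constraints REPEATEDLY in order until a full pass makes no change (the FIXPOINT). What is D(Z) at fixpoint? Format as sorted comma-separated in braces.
pass 0 (initial): D(Z)={2,3,4,7,8}
pass 1: V {1,3,4,6,7,8}->{1,4,6}; Y {1,4,5,6,7,8}->{1,4,5,6}; Z {2,3,4,7,8}->{2,3,4,7}
pass 2: no change
Fixpoint after 2 passes: D(Z) = {2,3,4,7}

Answer: {2,3,4,7}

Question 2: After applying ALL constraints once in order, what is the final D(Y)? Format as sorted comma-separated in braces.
Constraint 1 (Y != V) on D(Y)={1,4,5,6,7,8} D(V)={1,3,4,6,7,8}: no change
Constraint 2 (V + Z = W) on D(V)={1,3,4,6,7,8} D(Z)={2,3,4,7,8} D(W)={3,4,8}: V {1,3,4,6,7,8}->{1,4,6}; Z {2,3,4,7,8}->{2,3,4,7}
Constraint 3 (Y < Z) on D(Y)={1,4,5,6,7,8} D(Z)={2,3,4,7}: Y {1,4,5,6,7,8}->{1,4,5,6}
So after all 3 constraints: D(Y) = {1,4,5,6}

Answer: {1,4,5,6}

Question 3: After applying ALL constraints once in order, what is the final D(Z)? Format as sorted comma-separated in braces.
Constraint 1 (Y != V) on D(Y)={1,4,5,6,7,8} D(V)={1,3,4,6,7,8}: no change
Constraint 2 (V + Z = W) on D(V)={1,3,4,6,7,8} D(Z)={2,3,4,7,8} D(W)={3,4,8}: V {1,3,4,6,7,8}->{1,4,6}; Z {2,3,4,7,8}->{2,3,4,7}
Constraint 3 (Y < Z) on D(Y)={1,4,5,6,7,8} D(Z)={2,3,4,7}: Y {1,4,5,6,7,8}->{1,4,5,6}
So after all 3 constraints: D(Z) = {2,3,4,7}

Answer: {2,3,4,7}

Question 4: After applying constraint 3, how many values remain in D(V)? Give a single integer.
Answer: 3

Derivation:
Constraint 1 (Y != V) on D(Y)={1,4,5,6,7,8} D(V)={1,3,4,6,7,8}: no change
Constraint 2 (V + Z = W) on D(V)={1,3,4,6,7,8} D(Z)={2,3,4,7,8} D(W)={3,4,8}: V {1,3,4,6,7,8}->{1,4,6}; Z {2,3,4,7,8}->{2,3,4,7}
Constraint 3 (Y < Z) on D(Y)={1,4,5,6,7,8} D(Z)={2,3,4,7}: Y {1,4,5,6,7,8}->{1,4,5,6}
So after constraint 3: D(V)={1,4,6}, size = 3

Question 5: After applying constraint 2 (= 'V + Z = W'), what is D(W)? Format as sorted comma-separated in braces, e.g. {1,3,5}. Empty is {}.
Constraint 1 (Y != V) on D(Y)={1,4,5,6,7,8} D(V)={1,3,4,6,7,8}: no change
Constraint 2 (V + Z = W) on D(V)={1,3,4,6,7,8} D(Z)={2,3,4,7,8} D(W)={3,4,8}: V {1,3,4,6,7,8}->{1,4,6}; Z {2,3,4,7,8}->{2,3,4,7}
So after constraint 2: D(W) = {3,4,8}

Answer: {3,4,8}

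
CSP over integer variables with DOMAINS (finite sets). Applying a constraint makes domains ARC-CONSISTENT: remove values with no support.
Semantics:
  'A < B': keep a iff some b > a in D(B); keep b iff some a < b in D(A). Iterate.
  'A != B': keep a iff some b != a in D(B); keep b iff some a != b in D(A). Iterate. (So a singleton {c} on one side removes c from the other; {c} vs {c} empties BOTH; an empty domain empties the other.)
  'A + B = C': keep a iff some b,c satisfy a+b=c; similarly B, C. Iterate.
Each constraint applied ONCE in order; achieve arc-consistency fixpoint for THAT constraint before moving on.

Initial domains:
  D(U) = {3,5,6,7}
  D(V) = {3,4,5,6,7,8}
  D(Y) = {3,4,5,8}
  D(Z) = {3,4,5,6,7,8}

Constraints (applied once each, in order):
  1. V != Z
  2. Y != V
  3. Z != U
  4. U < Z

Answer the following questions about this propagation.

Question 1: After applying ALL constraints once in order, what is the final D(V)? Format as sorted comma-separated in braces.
Constraint 1 (V != Z) on D(V)={3,4,5,6,7,8} D(Z)={3,4,5,6,7,8}: no change
Constraint 2 (Y != V) on D(Y)={3,4,5,8} D(V)={3,4,5,6,7,8}: no change
Constraint 3 (Z != U) on D(Z)={3,4,5,6,7,8} D(U)={3,5,6,7}: no change
Constraint 4 (U < Z) on D(U)={3,5,6,7} D(Z)={3,4,5,6,7,8}: Z {3,4,5,6,7,8}->{4,5,6,7,8}
So after all 4 constraints: D(V) = {3,4,5,6,7,8}

Answer: {3,4,5,6,7,8}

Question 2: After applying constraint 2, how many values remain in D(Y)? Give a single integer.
Answer: 4

Derivation:
Constraint 1 (V != Z) on D(V)={3,4,5,6,7,8} D(Z)={3,4,5,6,7,8}: no change
Constraint 2 (Y != V) on D(Y)={3,4,5,8} D(V)={3,4,5,6,7,8}: no change
So after constraint 2: D(Y)={3,4,5,8}, size = 4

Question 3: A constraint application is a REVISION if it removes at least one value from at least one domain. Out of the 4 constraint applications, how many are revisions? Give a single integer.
Answer: 1

Derivation:
Constraint 1 (V != Z) on D(V)={3,4,5,6,7,8} D(Z)={3,4,5,6,7,8}: no change => not a revision
Constraint 2 (Y != V) on D(Y)={3,4,5,8} D(V)={3,4,5,6,7,8}: no change => not a revision
Constraint 3 (Z != U) on D(Z)={3,4,5,6,7,8} D(U)={3,5,6,7}: no change => not a revision
Constraint 4 (U < Z) on D(U)={3,5,6,7} D(Z)={3,4,5,6,7,8}: Z {3,4,5,6,7,8}->{4,5,6,7,8} => REVISION
Total revisions = 1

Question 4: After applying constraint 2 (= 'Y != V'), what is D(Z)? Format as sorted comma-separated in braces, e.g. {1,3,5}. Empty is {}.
Answer: {3,4,5,6,7,8}

Derivation:
Constraint 1 (V != Z) on D(V)={3,4,5,6,7,8} D(Z)={3,4,5,6,7,8}: no change
Constraint 2 (Y != V) on D(Y)={3,4,5,8} D(V)={3,4,5,6,7,8}: no change
So after constraint 2: D(Z) = {3,4,5,6,7,8}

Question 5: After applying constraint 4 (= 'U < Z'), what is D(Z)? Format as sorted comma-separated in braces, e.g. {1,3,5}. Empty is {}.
Answer: {4,5,6,7,8}

Derivation:
Constraint 1 (V != Z) on D(V)={3,4,5,6,7,8} D(Z)={3,4,5,6,7,8}: no change
Constraint 2 (Y != V) on D(Y)={3,4,5,8} D(V)={3,4,5,6,7,8}: no change
Constraint 3 (Z != U) on D(Z)={3,4,5,6,7,8} D(U)={3,5,6,7}: no change
Constraint 4 (U < Z) on D(U)={3,5,6,7} D(Z)={3,4,5,6,7,8}: Z {3,4,5,6,7,8}->{4,5,6,7,8}
So after constraint 4: D(Z) = {4,5,6,7,8}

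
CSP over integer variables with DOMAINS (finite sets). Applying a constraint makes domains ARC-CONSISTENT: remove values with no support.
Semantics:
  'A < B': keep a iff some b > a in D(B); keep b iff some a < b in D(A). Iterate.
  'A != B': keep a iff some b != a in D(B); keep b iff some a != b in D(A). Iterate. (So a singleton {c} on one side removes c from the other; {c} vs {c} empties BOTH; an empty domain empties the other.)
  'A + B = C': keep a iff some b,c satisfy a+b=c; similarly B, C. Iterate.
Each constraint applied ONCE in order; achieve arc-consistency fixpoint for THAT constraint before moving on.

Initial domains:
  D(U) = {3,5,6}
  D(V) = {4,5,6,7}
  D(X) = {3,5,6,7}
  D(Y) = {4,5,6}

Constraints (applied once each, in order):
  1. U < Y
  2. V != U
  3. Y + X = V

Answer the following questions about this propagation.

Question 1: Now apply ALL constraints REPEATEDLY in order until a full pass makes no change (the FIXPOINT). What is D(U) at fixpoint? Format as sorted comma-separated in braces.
pass 0 (initial): D(U)={3,5,6}
pass 1: U {3,5,6}->{3,5}; V {4,5,6,7}->{7}; X {3,5,6,7}->{3}; Y {4,5,6}->{4}
pass 2: U {3,5}->{3}
pass 3: no change
Fixpoint after 3 passes: D(U) = {3}

Answer: {3}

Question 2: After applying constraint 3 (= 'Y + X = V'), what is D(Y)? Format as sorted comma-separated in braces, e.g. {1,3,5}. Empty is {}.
Constraint 1 (U < Y) on D(U)={3,5,6} D(Y)={4,5,6}: U {3,5,6}->{3,5}
Constraint 2 (V != U) on D(V)={4,5,6,7} D(U)={3,5}: no change
Constraint 3 (Y + X = V) on D(Y)={4,5,6} D(X)={3,5,6,7} D(V)={4,5,6,7}: Y {4,5,6}->{4}; X {3,5,6,7}->{3}; V {4,5,6,7}->{7}
So after constraint 3: D(Y) = {4}

Answer: {4}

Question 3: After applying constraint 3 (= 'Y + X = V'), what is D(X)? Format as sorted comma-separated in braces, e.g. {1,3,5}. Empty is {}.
Answer: {3}

Derivation:
Constraint 1 (U < Y) on D(U)={3,5,6} D(Y)={4,5,6}: U {3,5,6}->{3,5}
Constraint 2 (V != U) on D(V)={4,5,6,7} D(U)={3,5}: no change
Constraint 3 (Y + X = V) on D(Y)={4,5,6} D(X)={3,5,6,7} D(V)={4,5,6,7}: Y {4,5,6}->{4}; X {3,5,6,7}->{3}; V {4,5,6,7}->{7}
So after constraint 3: D(X) = {3}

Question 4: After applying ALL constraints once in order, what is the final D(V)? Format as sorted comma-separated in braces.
Constraint 1 (U < Y) on D(U)={3,5,6} D(Y)={4,5,6}: U {3,5,6}->{3,5}
Constraint 2 (V != U) on D(V)={4,5,6,7} D(U)={3,5}: no change
Constraint 3 (Y + X = V) on D(Y)={4,5,6} D(X)={3,5,6,7} D(V)={4,5,6,7}: Y {4,5,6}->{4}; X {3,5,6,7}->{3}; V {4,5,6,7}->{7}
So after all 3 constraints: D(V) = {7}

Answer: {7}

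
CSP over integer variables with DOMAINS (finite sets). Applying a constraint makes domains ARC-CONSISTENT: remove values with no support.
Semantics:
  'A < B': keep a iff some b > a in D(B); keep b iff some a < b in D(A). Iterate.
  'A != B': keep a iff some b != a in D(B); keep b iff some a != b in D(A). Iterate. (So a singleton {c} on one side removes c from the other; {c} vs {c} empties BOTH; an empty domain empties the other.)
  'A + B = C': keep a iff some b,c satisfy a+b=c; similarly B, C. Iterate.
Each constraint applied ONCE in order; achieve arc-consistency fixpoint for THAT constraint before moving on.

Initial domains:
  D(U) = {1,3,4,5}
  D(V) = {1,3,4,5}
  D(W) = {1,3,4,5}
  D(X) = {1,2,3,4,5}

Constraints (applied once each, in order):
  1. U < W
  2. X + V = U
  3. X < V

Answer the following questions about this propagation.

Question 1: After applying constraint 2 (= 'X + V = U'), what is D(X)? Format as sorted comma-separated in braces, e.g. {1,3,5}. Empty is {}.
Answer: {1,2,3}

Derivation:
Constraint 1 (U < W) on D(U)={1,3,4,5} D(W)={1,3,4,5}: U {1,3,4,5}->{1,3,4}; W {1,3,4,5}->{3,4,5}
Constraint 2 (X + V = U) on D(X)={1,2,3,4,5} D(V)={1,3,4,5} D(U)={1,3,4}: X {1,2,3,4,5}->{1,2,3}; V {1,3,4,5}->{1,3}; U {1,3,4}->{3,4}
So after constraint 2: D(X) = {1,2,3}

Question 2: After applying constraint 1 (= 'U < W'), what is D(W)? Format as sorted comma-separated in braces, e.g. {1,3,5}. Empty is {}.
Answer: {3,4,5}

Derivation:
Constraint 1 (U < W) on D(U)={1,3,4,5} D(W)={1,3,4,5}: U {1,3,4,5}->{1,3,4}; W {1,3,4,5}->{3,4,5}
So after constraint 1: D(W) = {3,4,5}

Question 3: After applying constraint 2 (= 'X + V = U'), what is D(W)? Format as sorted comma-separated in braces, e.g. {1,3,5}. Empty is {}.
Answer: {3,4,5}

Derivation:
Constraint 1 (U < W) on D(U)={1,3,4,5} D(W)={1,3,4,5}: U {1,3,4,5}->{1,3,4}; W {1,3,4,5}->{3,4,5}
Constraint 2 (X + V = U) on D(X)={1,2,3,4,5} D(V)={1,3,4,5} D(U)={1,3,4}: X {1,2,3,4,5}->{1,2,3}; V {1,3,4,5}->{1,3}; U {1,3,4}->{3,4}
So after constraint 2: D(W) = {3,4,5}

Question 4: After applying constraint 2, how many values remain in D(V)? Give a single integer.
Constraint 1 (U < W) on D(U)={1,3,4,5} D(W)={1,3,4,5}: U {1,3,4,5}->{1,3,4}; W {1,3,4,5}->{3,4,5}
Constraint 2 (X + V = U) on D(X)={1,2,3,4,5} D(V)={1,3,4,5} D(U)={1,3,4}: X {1,2,3,4,5}->{1,2,3}; V {1,3,4,5}->{1,3}; U {1,3,4}->{3,4}
So after constraint 2: D(V)={1,3}, size = 2

Answer: 2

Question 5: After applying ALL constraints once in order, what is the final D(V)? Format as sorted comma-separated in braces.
Constraint 1 (U < W) on D(U)={1,3,4,5} D(W)={1,3,4,5}: U {1,3,4,5}->{1,3,4}; W {1,3,4,5}->{3,4,5}
Constraint 2 (X + V = U) on D(X)={1,2,3,4,5} D(V)={1,3,4,5} D(U)={1,3,4}: X {1,2,3,4,5}->{1,2,3}; V {1,3,4,5}->{1,3}; U {1,3,4}->{3,4}
Constraint 3 (X < V) on D(X)={1,2,3} D(V)={1,3}: X {1,2,3}->{1,2}; V {1,3}->{3}
So after all 3 constraints: D(V) = {3}

Answer: {3}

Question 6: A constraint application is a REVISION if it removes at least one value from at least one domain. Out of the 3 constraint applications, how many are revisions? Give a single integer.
Answer: 3

Derivation:
Constraint 1 (U < W) on D(U)={1,3,4,5} D(W)={1,3,4,5}: U {1,3,4,5}->{1,3,4}; W {1,3,4,5}->{3,4,5} => REVISION
Constraint 2 (X + V = U) on D(X)={1,2,3,4,5} D(V)={1,3,4,5} D(U)={1,3,4}: X {1,2,3,4,5}->{1,2,3}; V {1,3,4,5}->{1,3}; U {1,3,4}->{3,4} => REVISION
Constraint 3 (X < V) on D(X)={1,2,3} D(V)={1,3}: X {1,2,3}->{1,2}; V {1,3}->{3} => REVISION
Total revisions = 3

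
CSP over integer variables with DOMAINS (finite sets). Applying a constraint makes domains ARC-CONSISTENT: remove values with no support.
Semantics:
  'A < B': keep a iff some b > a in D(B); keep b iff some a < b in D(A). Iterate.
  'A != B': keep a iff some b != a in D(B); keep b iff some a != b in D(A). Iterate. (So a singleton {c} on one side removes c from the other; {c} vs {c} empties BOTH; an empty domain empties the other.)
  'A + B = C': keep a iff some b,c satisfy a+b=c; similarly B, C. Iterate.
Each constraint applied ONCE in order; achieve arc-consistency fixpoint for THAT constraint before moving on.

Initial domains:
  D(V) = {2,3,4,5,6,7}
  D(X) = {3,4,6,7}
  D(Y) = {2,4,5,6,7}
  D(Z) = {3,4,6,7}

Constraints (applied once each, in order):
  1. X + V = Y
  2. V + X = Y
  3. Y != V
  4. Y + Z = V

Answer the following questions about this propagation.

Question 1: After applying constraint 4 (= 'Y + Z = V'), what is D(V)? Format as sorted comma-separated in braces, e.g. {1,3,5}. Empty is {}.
Constraint 1 (X + V = Y) on D(X)={3,4,6,7} D(V)={2,3,4,5,6,7} D(Y)={2,4,5,6,7}: X {3,4,6,7}->{3,4}; V {2,3,4,5,6,7}->{2,3,4}; Y {2,4,5,6,7}->{5,6,7}
Constraint 2 (V + X = Y) on D(V)={2,3,4} D(X)={3,4} D(Y)={5,6,7}: no change
Constraint 3 (Y != V) on D(Y)={5,6,7} D(V)={2,3,4}: no change
Constraint 4 (Y + Z = V) on D(Y)={5,6,7} D(Z)={3,4,6,7} D(V)={2,3,4}: Y {5,6,7}->{}; Z {3,4,6,7}->{}; V {2,3,4}->{}
So after constraint 4: D(V) = {}

Answer: {}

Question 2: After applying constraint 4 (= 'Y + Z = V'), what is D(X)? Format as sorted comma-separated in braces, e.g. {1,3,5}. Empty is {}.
Constraint 1 (X + V = Y) on D(X)={3,4,6,7} D(V)={2,3,4,5,6,7} D(Y)={2,4,5,6,7}: X {3,4,6,7}->{3,4}; V {2,3,4,5,6,7}->{2,3,4}; Y {2,4,5,6,7}->{5,6,7}
Constraint 2 (V + X = Y) on D(V)={2,3,4} D(X)={3,4} D(Y)={5,6,7}: no change
Constraint 3 (Y != V) on D(Y)={5,6,7} D(V)={2,3,4}: no change
Constraint 4 (Y + Z = V) on D(Y)={5,6,7} D(Z)={3,4,6,7} D(V)={2,3,4}: Y {5,6,7}->{}; Z {3,4,6,7}->{}; V {2,3,4}->{}
So after constraint 4: D(X) = {3,4}

Answer: {3,4}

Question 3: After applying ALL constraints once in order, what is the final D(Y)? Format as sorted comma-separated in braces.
Answer: {}

Derivation:
Constraint 1 (X + V = Y) on D(X)={3,4,6,7} D(V)={2,3,4,5,6,7} D(Y)={2,4,5,6,7}: X {3,4,6,7}->{3,4}; V {2,3,4,5,6,7}->{2,3,4}; Y {2,4,5,6,7}->{5,6,7}
Constraint 2 (V + X = Y) on D(V)={2,3,4} D(X)={3,4} D(Y)={5,6,7}: no change
Constraint 3 (Y != V) on D(Y)={5,6,7} D(V)={2,3,4}: no change
Constraint 4 (Y + Z = V) on D(Y)={5,6,7} D(Z)={3,4,6,7} D(V)={2,3,4}: Y {5,6,7}->{}; Z {3,4,6,7}->{}; V {2,3,4}->{}
So after all 4 constraints: D(Y) = {}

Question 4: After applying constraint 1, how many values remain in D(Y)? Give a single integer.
Constraint 1 (X + V = Y) on D(X)={3,4,6,7} D(V)={2,3,4,5,6,7} D(Y)={2,4,5,6,7}: X {3,4,6,7}->{3,4}; V {2,3,4,5,6,7}->{2,3,4}; Y {2,4,5,6,7}->{5,6,7}
So after constraint 1: D(Y)={5,6,7}, size = 3

Answer: 3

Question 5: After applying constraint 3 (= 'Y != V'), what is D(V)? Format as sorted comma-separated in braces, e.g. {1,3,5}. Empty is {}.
Constraint 1 (X + V = Y) on D(X)={3,4,6,7} D(V)={2,3,4,5,6,7} D(Y)={2,4,5,6,7}: X {3,4,6,7}->{3,4}; V {2,3,4,5,6,7}->{2,3,4}; Y {2,4,5,6,7}->{5,6,7}
Constraint 2 (V + X = Y) on D(V)={2,3,4} D(X)={3,4} D(Y)={5,6,7}: no change
Constraint 3 (Y != V) on D(Y)={5,6,7} D(V)={2,3,4}: no change
So after constraint 3: D(V) = {2,3,4}

Answer: {2,3,4}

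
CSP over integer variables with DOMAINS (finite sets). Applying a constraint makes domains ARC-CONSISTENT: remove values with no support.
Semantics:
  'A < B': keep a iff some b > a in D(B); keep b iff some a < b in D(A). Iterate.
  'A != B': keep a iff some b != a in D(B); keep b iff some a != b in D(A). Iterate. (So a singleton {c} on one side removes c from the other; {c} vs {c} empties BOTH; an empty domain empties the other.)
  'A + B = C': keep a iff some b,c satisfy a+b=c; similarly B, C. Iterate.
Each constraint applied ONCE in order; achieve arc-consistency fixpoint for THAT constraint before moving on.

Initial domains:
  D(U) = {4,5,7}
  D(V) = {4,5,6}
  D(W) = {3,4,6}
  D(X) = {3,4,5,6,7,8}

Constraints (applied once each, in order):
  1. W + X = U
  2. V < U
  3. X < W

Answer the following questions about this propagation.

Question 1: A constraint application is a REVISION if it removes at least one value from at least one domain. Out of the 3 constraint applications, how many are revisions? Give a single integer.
Answer: 2

Derivation:
Constraint 1 (W + X = U) on D(W)={3,4,6} D(X)={3,4,5,6,7,8} D(U)={4,5,7}: W {3,4,6}->{3,4}; X {3,4,5,6,7,8}->{3,4}; U {4,5,7}->{7} => REVISION
Constraint 2 (V < U) on D(V)={4,5,6} D(U)={7}: no change => not a revision
Constraint 3 (X < W) on D(X)={3,4} D(W)={3,4}: X {3,4}->{3}; W {3,4}->{4} => REVISION
Total revisions = 2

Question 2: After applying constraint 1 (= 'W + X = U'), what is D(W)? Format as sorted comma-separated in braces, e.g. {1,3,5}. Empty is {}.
Constraint 1 (W + X = U) on D(W)={3,4,6} D(X)={3,4,5,6,7,8} D(U)={4,5,7}: W {3,4,6}->{3,4}; X {3,4,5,6,7,8}->{3,4}; U {4,5,7}->{7}
So after constraint 1: D(W) = {3,4}

Answer: {3,4}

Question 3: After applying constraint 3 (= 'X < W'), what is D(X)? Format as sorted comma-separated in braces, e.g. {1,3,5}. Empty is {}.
Constraint 1 (W + X = U) on D(W)={3,4,6} D(X)={3,4,5,6,7,8} D(U)={4,5,7}: W {3,4,6}->{3,4}; X {3,4,5,6,7,8}->{3,4}; U {4,5,7}->{7}
Constraint 2 (V < U) on D(V)={4,5,6} D(U)={7}: no change
Constraint 3 (X < W) on D(X)={3,4} D(W)={3,4}: X {3,4}->{3}; W {3,4}->{4}
So after constraint 3: D(X) = {3}

Answer: {3}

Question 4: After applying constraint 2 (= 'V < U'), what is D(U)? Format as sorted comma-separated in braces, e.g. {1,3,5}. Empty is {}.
Constraint 1 (W + X = U) on D(W)={3,4,6} D(X)={3,4,5,6,7,8} D(U)={4,5,7}: W {3,4,6}->{3,4}; X {3,4,5,6,7,8}->{3,4}; U {4,5,7}->{7}
Constraint 2 (V < U) on D(V)={4,5,6} D(U)={7}: no change
So after constraint 2: D(U) = {7}

Answer: {7}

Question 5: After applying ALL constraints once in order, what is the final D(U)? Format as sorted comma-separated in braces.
Constraint 1 (W + X = U) on D(W)={3,4,6} D(X)={3,4,5,6,7,8} D(U)={4,5,7}: W {3,4,6}->{3,4}; X {3,4,5,6,7,8}->{3,4}; U {4,5,7}->{7}
Constraint 2 (V < U) on D(V)={4,5,6} D(U)={7}: no change
Constraint 3 (X < W) on D(X)={3,4} D(W)={3,4}: X {3,4}->{3}; W {3,4}->{4}
So after all 3 constraints: D(U) = {7}

Answer: {7}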